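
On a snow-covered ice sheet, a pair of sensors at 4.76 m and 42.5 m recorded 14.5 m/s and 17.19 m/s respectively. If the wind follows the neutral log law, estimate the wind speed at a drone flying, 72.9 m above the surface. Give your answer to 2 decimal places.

17.85 m/s

Log law: V ∝ ln(z/z₀). From the pair, with r = V₁/V₂ = 0.84351,
ln z₀ = (ln z₁ − r·ln z₂)/(1 − r) = (1.5602 − 0.84351×3.7495)/0.15649 = -10.2406 → z₀ = 0.00003569 m
V₃ = V₁ · ln(z₃/z₀)/ln(z₁/z₀) = 14.5 × 14.5297/11.8008 = 17.8530 m/s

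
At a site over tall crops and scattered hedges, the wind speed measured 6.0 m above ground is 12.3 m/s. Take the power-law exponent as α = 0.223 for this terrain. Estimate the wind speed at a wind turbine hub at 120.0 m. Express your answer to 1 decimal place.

Power-law profile: V₂ = V₁ · (z₂/z₁)^α
V₂ = 12.3 × (120.0/6.0)^0.223 = 12.3 × (20.0000)^0.223
    = 12.3 × 1.9504 = 23.9903 m/s

24.0 m/s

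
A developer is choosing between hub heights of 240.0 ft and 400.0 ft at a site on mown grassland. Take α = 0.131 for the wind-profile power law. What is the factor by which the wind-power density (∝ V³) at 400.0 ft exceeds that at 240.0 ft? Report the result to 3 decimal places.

1.222

Speed ratio: V_B/V_A = (z_B/z_A)^α = (400.0/240.0)^0.131 = (1.6667)^0.131 = 1.06921
Power-density ratio: P_B/P_A = (V_B/V_A)³ = (1.06921)³ = 1.22232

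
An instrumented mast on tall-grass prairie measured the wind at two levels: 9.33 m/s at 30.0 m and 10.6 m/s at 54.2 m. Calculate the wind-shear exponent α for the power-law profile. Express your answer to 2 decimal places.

Power law: V₂/V₁ = (z₂/z₁)^α ⇒ α = ln(V₂/V₁) / ln(z₂/z₁)
α = ln(10.6/9.33) / ln(54.2/30.0) = ln(1.1361) / ln(1.8067)
  = 0.12762 / 0.59148 = 0.21576

α ≈ 0.22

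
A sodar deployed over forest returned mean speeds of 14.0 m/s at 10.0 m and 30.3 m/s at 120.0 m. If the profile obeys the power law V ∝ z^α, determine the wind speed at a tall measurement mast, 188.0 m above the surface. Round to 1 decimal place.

First find α: α = ln(V₂/V₁)/ln(z₂/z₁) = ln(30.3/14.0)/ln(120.0/10.0) = 0.77209/2.48491 = 0.3107
Extrapolate from 120.0 m to 188.0 m: V₃ = 30.3 × (188.0/120.0)^0.3107 = 30.3 × 1.1497 = 34.8357 m/s

34.8 m/s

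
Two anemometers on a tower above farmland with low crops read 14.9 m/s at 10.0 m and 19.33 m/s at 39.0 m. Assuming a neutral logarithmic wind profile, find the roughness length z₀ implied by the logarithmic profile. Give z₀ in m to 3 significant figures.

Log law: V(z) ∝ ln(z/z₀). With r = V₁/V₂ = 14.9/19.33 = 0.77082,
r · ln(z₂/z₀) = ln(z₁/z₀) ⇒ ln z₀ = (ln z₁ − r·ln z₂)/(1 − r)
ln z₀ = (2.30259 − 0.77082×3.66356) / 0.22918 = -2.2750
z₀ = exp(-2.2750) = 0.1028 m

z₀ ≈ 0.103 m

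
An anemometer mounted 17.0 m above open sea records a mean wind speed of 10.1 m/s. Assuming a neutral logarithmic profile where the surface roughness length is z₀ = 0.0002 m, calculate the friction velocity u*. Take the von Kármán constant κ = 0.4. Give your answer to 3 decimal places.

u* ≈ 0.356 m/s

Log law: V(z) = (u*/κ) · ln(z/z₀) ⇒ u* = κ · V / ln(z/z₀)
u* = 0.4 × 10.1 / ln(17.0/0.0002) = 0.4 × 10.1 / 11.3504
   = 4.0400 / 11.3504 = 0.3559 m/s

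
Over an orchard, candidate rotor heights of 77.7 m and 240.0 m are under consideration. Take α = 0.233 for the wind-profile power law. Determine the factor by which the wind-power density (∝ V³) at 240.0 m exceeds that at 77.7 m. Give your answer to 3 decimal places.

2.200

Speed ratio: V_B/V_A = (z_B/z_A)^α = (240.0/77.7)^0.233 = (3.0888)^0.233 = 1.30053
Power-density ratio: P_B/P_A = (V_B/V_A)³ = (1.30053)³ = 2.19970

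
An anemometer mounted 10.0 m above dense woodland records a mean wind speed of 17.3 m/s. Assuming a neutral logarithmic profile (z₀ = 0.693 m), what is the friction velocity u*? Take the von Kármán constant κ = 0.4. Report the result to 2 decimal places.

u* ≈ 2.59 m/s

Log law: V(z) = (u*/κ) · ln(z/z₀) ⇒ u* = κ · V / ln(z/z₀)
u* = 0.4 × 17.3 / ln(10.0/0.693) = 0.4 × 17.3 / 2.6693
   = 6.9200 / 2.6693 = 2.5924 m/s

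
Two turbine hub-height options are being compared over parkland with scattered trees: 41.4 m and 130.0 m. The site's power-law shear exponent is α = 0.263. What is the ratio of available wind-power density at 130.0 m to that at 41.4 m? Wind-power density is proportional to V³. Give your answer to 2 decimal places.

Speed ratio: V_B/V_A = (z_B/z_A)^α = (130.0/41.4)^0.263 = (3.1401)^0.263 = 1.35113
Power-density ratio: P_B/P_A = (V_B/V_A)³ = (1.35113)³ = 2.46654

2.47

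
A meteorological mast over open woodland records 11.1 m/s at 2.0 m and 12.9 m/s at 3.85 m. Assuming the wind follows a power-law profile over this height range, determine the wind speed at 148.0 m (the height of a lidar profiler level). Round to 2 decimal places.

29.80 m/s

First find α: α = ln(V₂/V₁)/ln(z₂/z₁) = ln(12.9/11.1)/ln(3.85/2.0) = 0.15028/0.65493 = 0.2295
Extrapolate from 3.85 m to 148.0 m: V₃ = 12.9 × (148.0/3.85)^0.2295 = 12.9 × 2.3102 = 29.8020 m/s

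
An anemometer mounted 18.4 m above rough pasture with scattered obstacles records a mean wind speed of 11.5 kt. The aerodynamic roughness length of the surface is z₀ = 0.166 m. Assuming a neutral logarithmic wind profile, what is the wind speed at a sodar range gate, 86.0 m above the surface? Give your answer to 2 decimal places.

Log law: V(z) ∝ ln(z/z₀), so V₂/V₁ = ln(z₂/z₀) / ln(z₁/z₀).
ln(86.0/0.166) = 6.2501, ln(18.4/0.166) = 4.7081
V₂ = 11.5 × 6.2501/4.7081 = 11.5 × 1.3275 = 15.2665 kt

15.27 kt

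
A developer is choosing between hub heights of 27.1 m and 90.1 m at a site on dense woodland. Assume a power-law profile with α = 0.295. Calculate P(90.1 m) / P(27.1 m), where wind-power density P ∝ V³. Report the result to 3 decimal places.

2.896

Speed ratio: V_B/V_A = (z_B/z_A)^α = (90.1/27.1)^0.295 = (3.3247)^0.295 = 1.42534
Power-density ratio: P_B/P_A = (V_B/V_A)³ = (1.42534)³ = 2.89570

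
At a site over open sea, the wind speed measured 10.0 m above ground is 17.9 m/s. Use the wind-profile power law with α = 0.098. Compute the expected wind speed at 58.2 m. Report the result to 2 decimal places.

21.27 m/s

Power-law profile: V₂ = V₁ · (z₂/z₁)^α
V₂ = 17.9 × (58.2/10.0)^0.098 = 17.9 × (5.8200)^0.098
    = 17.9 × 1.1884 = 21.2724 m/s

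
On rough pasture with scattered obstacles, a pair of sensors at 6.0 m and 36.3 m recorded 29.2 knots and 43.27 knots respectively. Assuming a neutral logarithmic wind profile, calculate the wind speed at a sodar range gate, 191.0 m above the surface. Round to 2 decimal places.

Log law: V ∝ ln(z/z₀). From the pair, with r = V₁/V₂ = 0.67483,
ln z₀ = (ln z₁ − r·ln z₂)/(1 − r) = (1.7918 − 0.67483×3.5918)/0.32517 = -1.9440 → z₀ = 0.1431 m
V₃ = V₁ · ln(z₃/z₀)/ln(z₁/z₀) = 29.2 × 7.1962/3.7357 = 56.2488 knots

56.25 knots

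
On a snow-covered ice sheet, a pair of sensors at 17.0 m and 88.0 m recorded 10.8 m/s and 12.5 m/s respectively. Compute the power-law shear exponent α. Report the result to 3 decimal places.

Power law: V₂/V₁ = (z₂/z₁)^α ⇒ α = ln(V₂/V₁) / ln(z₂/z₁)
α = ln(12.5/10.8) / ln(88.0/17.0) = ln(1.1574) / ln(5.1765)
  = 0.14618 / 1.64412 = 0.08891

α ≈ 0.089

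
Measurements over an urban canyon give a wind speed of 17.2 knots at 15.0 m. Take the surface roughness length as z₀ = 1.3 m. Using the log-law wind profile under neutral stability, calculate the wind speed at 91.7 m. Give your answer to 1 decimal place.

Log law: V(z) ∝ ln(z/z₀), so V₂/V₁ = ln(z₂/z₀) / ln(z₁/z₀).
ln(91.7/1.3) = 4.2562, ln(15.0/1.3) = 2.4457
V₂ = 17.2 × 4.2562/2.4457 = 17.2 × 1.7403 = 29.9327 knots

29.9 knots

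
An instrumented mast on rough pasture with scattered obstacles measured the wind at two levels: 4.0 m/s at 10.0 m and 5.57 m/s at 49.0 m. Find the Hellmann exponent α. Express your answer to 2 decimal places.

Power law: V₂/V₁ = (z₂/z₁)^α ⇒ α = ln(V₂/V₁) / ln(z₂/z₁)
α = ln(5.57/4.0) / ln(49.0/10.0) = ln(1.3925) / ln(4.9000)
  = 0.33110 / 1.58924 = 0.20834

α ≈ 0.21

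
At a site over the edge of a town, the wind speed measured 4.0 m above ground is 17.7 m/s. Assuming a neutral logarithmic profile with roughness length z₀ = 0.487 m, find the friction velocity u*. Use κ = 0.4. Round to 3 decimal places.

Log law: V(z) = (u*/κ) · ln(z/z₀) ⇒ u* = κ · V / ln(z/z₀)
u* = 0.4 × 17.7 / ln(4.0/0.487) = 0.4 × 17.7 / 2.1058
   = 7.0800 / 2.1058 = 3.3622 m/s

u* ≈ 3.362 m/s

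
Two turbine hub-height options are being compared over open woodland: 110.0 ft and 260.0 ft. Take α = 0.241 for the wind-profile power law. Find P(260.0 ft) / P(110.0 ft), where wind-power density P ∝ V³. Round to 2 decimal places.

1.86

Speed ratio: V_B/V_A = (z_B/z_A)^α = (260.0/110.0)^0.241 = (2.3636)^0.241 = 1.23036
Power-density ratio: P_B/P_A = (V_B/V_A)³ = (1.23036)³ = 1.86251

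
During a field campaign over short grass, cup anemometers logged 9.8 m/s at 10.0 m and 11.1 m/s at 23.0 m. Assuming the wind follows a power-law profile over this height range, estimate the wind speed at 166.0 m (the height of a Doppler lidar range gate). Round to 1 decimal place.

14.9 m/s

First find α: α = ln(V₂/V₁)/ln(z₂/z₁) = ln(11.1/9.8)/ln(23.0/10.0) = 0.12456/0.83291 = 0.1496
Extrapolate from 23.0 m to 166.0 m: V₃ = 11.1 × (166.0/23.0)^0.1496 = 11.1 × 1.3439 = 14.9175 m/s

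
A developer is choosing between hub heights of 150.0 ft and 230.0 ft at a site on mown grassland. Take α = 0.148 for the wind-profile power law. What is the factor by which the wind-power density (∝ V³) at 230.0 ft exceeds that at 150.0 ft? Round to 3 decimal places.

1.209

Speed ratio: V_B/V_A = (z_B/z_A)^α = (230.0/150.0)^0.148 = (1.5333)^0.148 = 1.06531
Power-density ratio: P_B/P_A = (V_B/V_A)³ = (1.06531)³ = 1.20899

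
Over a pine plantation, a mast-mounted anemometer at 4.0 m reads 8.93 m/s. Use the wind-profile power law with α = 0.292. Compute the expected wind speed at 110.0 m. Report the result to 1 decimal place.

23.5 m/s

Power-law profile: V₂ = V₁ · (z₂/z₁)^α
V₂ = 8.93 × (110.0/4.0)^0.292 = 8.93 × (27.5000)^0.292
    = 8.93 × 2.6320 = 23.5037 m/s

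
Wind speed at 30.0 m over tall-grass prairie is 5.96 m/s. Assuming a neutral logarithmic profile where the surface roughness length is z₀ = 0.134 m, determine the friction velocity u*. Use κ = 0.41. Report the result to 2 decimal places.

u* ≈ 0.45 m/s

Log law: V(z) = (u*/κ) · ln(z/z₀) ⇒ u* = κ · V / ln(z/z₀)
u* = 0.41 × 5.96 / ln(30.0/0.134) = 0.41 × 5.96 / 5.4111
   = 2.4436 / 5.4111 = 0.4516 m/s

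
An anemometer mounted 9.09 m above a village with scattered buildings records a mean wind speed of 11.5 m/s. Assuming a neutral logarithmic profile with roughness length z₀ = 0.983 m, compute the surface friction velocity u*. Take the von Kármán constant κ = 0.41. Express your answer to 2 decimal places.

Log law: V(z) = (u*/κ) · ln(z/z₀) ⇒ u* = κ · V / ln(z/z₀)
u* = 0.41 × 11.5 / ln(9.09/0.983) = 0.41 × 11.5 / 2.2243
   = 4.7150 / 2.2243 = 2.1197 m/s

u* ≈ 2.12 m/s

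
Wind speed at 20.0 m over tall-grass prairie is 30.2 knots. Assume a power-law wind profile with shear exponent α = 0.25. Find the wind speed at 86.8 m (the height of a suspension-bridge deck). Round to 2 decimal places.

43.59 knots

Power-law profile: V₂ = V₁ · (z₂/z₁)^α
V₂ = 30.2 × (86.8/20.0)^0.25 = 30.2 × (4.3400)^0.25
    = 30.2 × 1.4434 = 43.5892 knots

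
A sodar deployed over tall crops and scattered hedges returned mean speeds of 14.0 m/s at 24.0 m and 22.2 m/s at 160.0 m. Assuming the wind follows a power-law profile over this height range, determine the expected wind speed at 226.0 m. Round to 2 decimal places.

24.14 m/s

First find α: α = ln(V₂/V₁)/ln(z₂/z₁) = ln(22.2/14.0)/ln(160.0/24.0) = 0.46103/1.89712 = 0.2430
Extrapolate from 160.0 m to 226.0 m: V₃ = 22.2 × (226.0/160.0)^0.2430 = 22.2 × 1.0876 = 24.1436 m/s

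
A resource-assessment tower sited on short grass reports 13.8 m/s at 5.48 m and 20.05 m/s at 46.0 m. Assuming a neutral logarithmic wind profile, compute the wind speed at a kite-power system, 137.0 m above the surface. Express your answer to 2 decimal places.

23.26 m/s

Log law: V ∝ ln(z/z₀). From the pair, with r = V₁/V₂ = 0.68828,
ln z₀ = (ln z₁ − r·ln z₂)/(1 − r) = (1.7011 − 0.68828×3.8286)/0.31172 = -2.9965 → z₀ = 0.04996 m
V₃ = V₁ · ln(z₃/z₀)/ln(z₁/z₀) = 13.8 × 7.9165/4.6976 = 23.2560 m/s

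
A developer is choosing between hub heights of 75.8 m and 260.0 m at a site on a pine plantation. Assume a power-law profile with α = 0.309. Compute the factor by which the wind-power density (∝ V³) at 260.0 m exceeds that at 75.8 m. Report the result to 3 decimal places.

Speed ratio: V_B/V_A = (z_B/z_A)^α = (260.0/75.8)^0.309 = (3.4301)^0.309 = 1.46355
Power-density ratio: P_B/P_A = (V_B/V_A)³ = (1.46355)³ = 3.13492

3.135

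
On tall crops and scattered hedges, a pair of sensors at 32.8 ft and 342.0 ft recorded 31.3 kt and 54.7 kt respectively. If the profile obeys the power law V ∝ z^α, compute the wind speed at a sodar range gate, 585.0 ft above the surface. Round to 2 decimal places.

62.16 kt

First find α: α = ln(V₂/V₁)/ln(z₂/z₁) = ln(54.7/31.3)/ln(342.0/32.8) = 0.55825/2.34438 = 0.2381
Extrapolate from 342.0 ft to 585.0 ft: V₃ = 54.7 × (585.0/342.0)^0.2381 = 54.7 × 1.1364 = 62.1585 kt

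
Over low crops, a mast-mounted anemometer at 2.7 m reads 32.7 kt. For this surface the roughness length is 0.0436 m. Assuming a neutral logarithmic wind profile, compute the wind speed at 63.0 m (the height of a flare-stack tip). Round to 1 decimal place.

57.7 kt

Log law: V(z) ∝ ln(z/z₀), so V₂/V₁ = ln(z₂/z₀) / ln(z₁/z₀).
ln(63.0/0.0436) = 7.2758, ln(2.7/0.0436) = 4.1259
V₂ = 32.7 × 7.2758/4.1259 = 32.7 × 1.7634 = 57.6642 kt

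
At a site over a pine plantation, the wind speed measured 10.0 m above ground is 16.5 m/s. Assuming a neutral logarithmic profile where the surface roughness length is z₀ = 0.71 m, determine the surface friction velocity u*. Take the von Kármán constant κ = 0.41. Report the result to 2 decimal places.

Log law: V(z) = (u*/κ) · ln(z/z₀) ⇒ u* = κ · V / ln(z/z₀)
u* = 0.41 × 16.5 / ln(10.0/0.71) = 0.41 × 16.5 / 2.6451
   = 6.7650 / 2.6451 = 2.5576 m/s

u* ≈ 2.56 m/s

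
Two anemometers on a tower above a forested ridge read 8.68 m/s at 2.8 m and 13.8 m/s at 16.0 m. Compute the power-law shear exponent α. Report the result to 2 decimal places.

α ≈ 0.27

Power law: V₂/V₁ = (z₂/z₁)^α ⇒ α = ln(V₂/V₁) / ln(z₂/z₁)
α = ln(13.8/8.68) / ln(16.0/2.8) = ln(1.5899) / ln(5.7143)
  = 0.46365 / 1.74297 = 0.26601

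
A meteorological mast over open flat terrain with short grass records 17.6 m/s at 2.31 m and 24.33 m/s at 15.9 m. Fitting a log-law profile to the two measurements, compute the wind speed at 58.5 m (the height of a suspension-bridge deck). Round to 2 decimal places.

Log law: V ∝ ln(z/z₀). From the pair, with r = V₁/V₂ = 0.72339,
ln z₀ = (ln z₁ − r·ln z₂)/(1 − r) = (0.8372 − 0.72339×2.7663)/0.27661 = -4.2076 → z₀ = 0.01488 m
V₃ = V₁ · ln(z₃/z₀)/ln(z₁/z₀) = 17.6 × 8.2766/5.0448 = 28.8748 m/s

28.87 m/s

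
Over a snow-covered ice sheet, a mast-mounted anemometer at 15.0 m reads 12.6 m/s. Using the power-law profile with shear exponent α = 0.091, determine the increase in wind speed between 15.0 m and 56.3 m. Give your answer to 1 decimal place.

Power law: V₂ = V₁ · (z₂/z₁)^α = 12.6 × (3.7533)^0.091 = 14.2116 m/s
ΔV = 14.2116 − 12.6 = 1.6116 m/s

1.6 m/s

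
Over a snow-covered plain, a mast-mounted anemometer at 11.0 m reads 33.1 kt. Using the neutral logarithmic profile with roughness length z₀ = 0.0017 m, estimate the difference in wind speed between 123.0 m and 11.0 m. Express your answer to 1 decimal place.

Log law: V₂ = V₁ · ln(z₂/z₀)/ln(z₁/z₀) = 33.1 × 11.1893/8.7750 = 42.2069 kt
ΔV = 42.2069 − 33.1 = 9.1069 kt

9.1 kt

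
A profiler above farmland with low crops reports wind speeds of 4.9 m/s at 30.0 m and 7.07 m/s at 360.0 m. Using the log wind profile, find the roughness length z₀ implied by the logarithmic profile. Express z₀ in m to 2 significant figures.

z₀ ≈ 0.11 m

Log law: V(z) ∝ ln(z/z₀). With r = V₁/V₂ = 4.9/7.07 = 0.69307,
r · ln(z₂/z₀) = ln(z₁/z₀) ⇒ ln z₀ = (ln z₁ − r·ln z₂)/(1 − r)
ln z₀ = (3.40120 − 0.69307×5.88610) / 0.30693 = -2.2099
z₀ = exp(-2.2099) = 0.1097 m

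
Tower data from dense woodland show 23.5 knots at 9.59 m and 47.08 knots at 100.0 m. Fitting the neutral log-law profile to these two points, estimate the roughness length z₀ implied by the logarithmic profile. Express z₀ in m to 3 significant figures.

z₀ ≈ 0.927 m

Log law: V(z) ∝ ln(z/z₀). With r = V₁/V₂ = 23.5/47.08 = 0.49915,
r · ln(z₂/z₀) = ln(z₁/z₀) ⇒ ln z₀ = (ln z₁ − r·ln z₂)/(1 − r)
ln z₀ = (2.26072 − 0.49915×4.60517) / 0.50085 = -0.0758
z₀ = exp(-0.0758) = 0.9270 m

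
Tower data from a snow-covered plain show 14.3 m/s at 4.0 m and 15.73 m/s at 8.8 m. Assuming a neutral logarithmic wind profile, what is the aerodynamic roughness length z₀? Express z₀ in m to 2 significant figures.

z₀ ≈ 0.0015 m

Log law: V(z) ∝ ln(z/z₀). With r = V₁/V₂ = 14.3/15.73 = 0.90909,
r · ln(z₂/z₀) = ln(z₁/z₀) ⇒ ln z₀ = (ln z₁ − r·ln z₂)/(1 − r)
ln z₀ = (1.38629 − 0.90909×2.17475) / 0.09091 = -6.4983
z₀ = exp(-6.4983) = 0.001506 m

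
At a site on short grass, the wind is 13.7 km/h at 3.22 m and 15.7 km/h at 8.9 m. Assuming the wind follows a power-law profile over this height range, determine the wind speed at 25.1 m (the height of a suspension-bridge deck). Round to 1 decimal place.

First find α: α = ln(V₂/V₁)/ln(z₂/z₁) = ln(15.7/13.7)/ln(8.9/3.22) = 0.13626/1.01667 = 0.1340
Extrapolate from 8.9 m to 25.1 m: V₃ = 15.7 × (25.1/8.9)^0.1340 = 15.7 × 1.1491 = 18.0406 km/h

18.0 km/h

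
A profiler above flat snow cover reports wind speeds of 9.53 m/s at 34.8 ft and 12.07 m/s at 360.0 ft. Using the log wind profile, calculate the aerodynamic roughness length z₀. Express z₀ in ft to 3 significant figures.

z₀ ≈ 0.00542 ft

Log law: V(z) ∝ ln(z/z₀). With r = V₁/V₂ = 9.53/12.07 = 0.78956,
r · ln(z₂/z₀) = ln(z₁/z₀) ⇒ ln z₀ = (ln z₁ − r·ln z₂)/(1 − r)
ln z₀ = (3.54962 − 0.78956×5.88610) / 0.21044 = -5.2168
z₀ = exp(-5.2168) = 0.005425 ft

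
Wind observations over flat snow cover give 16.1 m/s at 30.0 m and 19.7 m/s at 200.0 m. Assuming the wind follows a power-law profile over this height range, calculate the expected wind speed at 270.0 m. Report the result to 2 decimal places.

First find α: α = ln(V₂/V₁)/ln(z₂/z₁) = ln(19.7/16.1)/ln(200.0/30.0) = 0.20180/1.89712 = 0.1064
Extrapolate from 200.0 m to 270.0 m: V₃ = 19.7 × (270.0/200.0)^0.1064 = 19.7 × 1.0324 = 20.3390 m/s

20.34 m/s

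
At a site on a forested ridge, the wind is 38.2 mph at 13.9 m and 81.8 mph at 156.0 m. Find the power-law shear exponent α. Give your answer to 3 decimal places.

Power law: V₂/V₁ = (z₂/z₁)^α ⇒ α = ln(V₂/V₁) / ln(z₂/z₁)
α = ln(81.8/38.2) / ln(156.0/13.9) = ln(2.1414) / ln(11.2230)
  = 0.76144 / 2.41797 = 0.31491

α ≈ 0.315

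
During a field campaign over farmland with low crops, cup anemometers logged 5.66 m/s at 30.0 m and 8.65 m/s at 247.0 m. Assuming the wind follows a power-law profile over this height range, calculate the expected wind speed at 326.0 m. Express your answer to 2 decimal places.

First find α: α = ln(V₂/V₁)/ln(z₂/z₁) = ln(8.65/5.66)/ln(247.0/30.0) = 0.42414/2.10819 = 0.2012
Extrapolate from 247.0 m to 326.0 m: V₃ = 8.65 × (326.0/247.0)^0.2012 = 8.65 × 1.0574 = 9.1467 m/s

9.15 m/s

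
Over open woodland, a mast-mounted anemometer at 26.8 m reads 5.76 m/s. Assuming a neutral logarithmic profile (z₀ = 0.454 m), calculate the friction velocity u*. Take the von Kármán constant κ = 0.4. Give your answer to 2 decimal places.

u* ≈ 0.56 m/s

Log law: V(z) = (u*/κ) · ln(z/z₀) ⇒ u* = κ · V / ln(z/z₀)
u* = 0.4 × 5.76 / ln(26.8/0.454) = 0.4 × 5.76 / 4.0781
   = 2.3040 / 4.0781 = 0.5650 m/s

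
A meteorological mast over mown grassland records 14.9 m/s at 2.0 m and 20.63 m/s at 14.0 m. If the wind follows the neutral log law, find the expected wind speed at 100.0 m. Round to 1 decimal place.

26.4 m/s

Log law: V ∝ ln(z/z₀). From the pair, with r = V₁/V₂ = 0.72225,
ln z₀ = (ln z₁ − r·ln z₂)/(1 − r) = (0.6931 − 0.72225×2.6391)/0.27775 = -4.3669 → z₀ = 0.01269 m
V₃ = V₁ · ln(z₃/z₀)/ln(z₁/z₀) = 14.9 × 8.9721/5.0600 = 26.4195 m/s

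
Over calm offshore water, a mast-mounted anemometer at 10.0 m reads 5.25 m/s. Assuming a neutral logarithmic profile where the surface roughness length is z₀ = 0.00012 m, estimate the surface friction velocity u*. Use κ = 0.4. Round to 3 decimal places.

Log law: V(z) = (u*/κ) · ln(z/z₀) ⇒ u* = κ · V / ln(z/z₀)
u* = 0.4 × 5.25 / ln(10.0/0.00012) = 0.4 × 5.25 / 11.3306
   = 2.1000 / 11.3306 = 0.1853 m/s

u* ≈ 0.185 m/s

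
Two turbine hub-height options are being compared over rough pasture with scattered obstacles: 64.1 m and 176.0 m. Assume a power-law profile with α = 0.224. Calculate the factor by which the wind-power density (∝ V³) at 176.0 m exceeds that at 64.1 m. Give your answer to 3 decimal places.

1.971

Speed ratio: V_B/V_A = (z_B/z_A)^α = (176.0/64.1)^0.224 = (2.7457)^0.224 = 1.25389
Power-density ratio: P_B/P_A = (V_B/V_A)³ = (1.25389)³ = 1.97141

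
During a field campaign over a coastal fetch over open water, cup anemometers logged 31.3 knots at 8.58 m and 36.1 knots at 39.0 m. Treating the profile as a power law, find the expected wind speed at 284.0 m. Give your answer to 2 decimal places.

43.53 knots

First find α: α = ln(V₂/V₁)/ln(z₂/z₁) = ln(36.1/31.3)/ln(39.0/8.58) = 0.14267/1.51413 = 0.0942
Extrapolate from 39.0 m to 284.0 m: V₃ = 36.1 × (284.0/39.0)^0.0942 = 36.1 × 1.2057 = 43.5268 knots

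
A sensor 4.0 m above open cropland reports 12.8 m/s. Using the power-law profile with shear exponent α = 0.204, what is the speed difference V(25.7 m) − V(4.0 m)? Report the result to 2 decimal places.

Power law: V₂ = V₁ · (z₂/z₁)^α = 12.8 × (6.4250)^0.204 = 18.7075 m/s
ΔV = 18.7075 − 12.8 = 5.9075 m/s

5.91 m/s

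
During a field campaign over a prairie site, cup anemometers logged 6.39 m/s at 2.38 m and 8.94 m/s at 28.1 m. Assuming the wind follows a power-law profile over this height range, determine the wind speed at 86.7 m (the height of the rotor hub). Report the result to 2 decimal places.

First find α: α = ln(V₂/V₁)/ln(z₂/z₁) = ln(8.94/6.39)/ln(28.1/2.38) = 0.33580/2.46867 = 0.1360
Extrapolate from 28.1 m to 86.7 m: V₃ = 8.94 × (86.7/28.1)^0.1360 = 8.94 × 1.1656 = 10.4207 m/s

10.42 m/s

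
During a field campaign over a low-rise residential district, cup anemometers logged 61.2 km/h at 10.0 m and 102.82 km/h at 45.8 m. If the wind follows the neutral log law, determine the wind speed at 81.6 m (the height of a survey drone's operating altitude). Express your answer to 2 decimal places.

Log law: V ∝ ln(z/z₀). From the pair, with r = V₁/V₂ = 0.59521,
ln z₀ = (ln z₁ − r·ln z₂)/(1 − r) = (2.3026 − 0.59521×3.8243)/0.40479 = 0.0650 → z₀ = 1.067 m
V₃ = V₁ · ln(z₃/z₀)/ln(z₁/z₀) = 61.2 × 4.3368/2.2376 = 118.6164 km/h

118.62 km/h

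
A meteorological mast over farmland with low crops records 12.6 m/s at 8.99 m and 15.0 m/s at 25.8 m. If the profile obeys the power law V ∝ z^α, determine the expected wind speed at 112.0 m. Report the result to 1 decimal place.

19.1 m/s

First find α: α = ln(V₂/V₁)/ln(z₂/z₁) = ln(15.0/12.6)/ln(25.8/8.99) = 0.17435/1.05426 = 0.1654
Extrapolate from 25.8 m to 112.0 m: V₃ = 15.0 × (112.0/25.8)^0.1654 = 15.0 × 1.2748 = 19.1222 m/s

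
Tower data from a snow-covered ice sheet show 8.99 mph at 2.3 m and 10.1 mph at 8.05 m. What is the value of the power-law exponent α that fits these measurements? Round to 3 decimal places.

Power law: V₂/V₁ = (z₂/z₁)^α ⇒ α = ln(V₂/V₁) / ln(z₂/z₁)
α = ln(10.1/8.99) / ln(8.05/2.3) = ln(1.1235) / ln(3.5000)
  = 0.11642 / 1.25276 = 0.09293

α ≈ 0.093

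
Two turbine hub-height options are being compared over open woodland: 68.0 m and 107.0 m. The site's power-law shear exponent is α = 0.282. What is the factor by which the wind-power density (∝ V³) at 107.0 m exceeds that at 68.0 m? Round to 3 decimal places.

Speed ratio: V_B/V_A = (z_B/z_A)^α = (107.0/68.0)^0.282 = (1.5735)^0.282 = 1.13637
Power-density ratio: P_B/P_A = (V_B/V_A)³ = (1.13637)³ = 1.46743

1.467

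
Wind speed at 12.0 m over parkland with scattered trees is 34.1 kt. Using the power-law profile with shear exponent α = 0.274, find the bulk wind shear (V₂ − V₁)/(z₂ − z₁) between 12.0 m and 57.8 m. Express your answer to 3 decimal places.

Power law: V₂ = V₁ · (z₂/z₁)^α = 34.1 × (4.8167)^0.274 = 52.4598 kt
ΔV/Δz = (52.4598 − 34.1)/(57.8 − 12.0) = 18.3598/45.8000 = 0.40087 kt/m

0.401 kt/m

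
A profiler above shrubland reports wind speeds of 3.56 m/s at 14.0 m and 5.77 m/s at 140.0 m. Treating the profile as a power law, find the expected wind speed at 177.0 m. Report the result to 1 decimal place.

First find α: α = ln(V₂/V₁)/ln(z₂/z₁) = ln(5.77/3.56)/ln(140.0/14.0) = 0.48291/2.30259 = 0.2097
Extrapolate from 140.0 m to 177.0 m: V₃ = 5.77 × (177.0/140.0)^0.2097 = 5.77 × 1.0504 = 6.0609 m/s

6.1 m/s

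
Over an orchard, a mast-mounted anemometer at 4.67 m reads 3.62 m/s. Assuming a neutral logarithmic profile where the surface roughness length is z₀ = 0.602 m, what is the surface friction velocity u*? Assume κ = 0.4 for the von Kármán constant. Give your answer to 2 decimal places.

u* ≈ 0.71 m/s

Log law: V(z) = (u*/κ) · ln(z/z₀) ⇒ u* = κ · V / ln(z/z₀)
u* = 0.4 × 3.62 / ln(4.67/0.602) = 0.4 × 3.62 / 2.0487
   = 1.4480 / 2.0487 = 0.7068 m/s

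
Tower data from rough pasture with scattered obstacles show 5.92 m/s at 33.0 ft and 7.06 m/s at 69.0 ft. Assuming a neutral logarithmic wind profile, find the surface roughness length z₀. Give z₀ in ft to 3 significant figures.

z₀ ≈ 0.716 ft

Log law: V(z) ∝ ln(z/z₀). With r = V₁/V₂ = 5.92/7.06 = 0.83853,
r · ln(z₂/z₀) = ln(z₁/z₀) ⇒ ln z₀ = (ln z₁ − r·ln z₂)/(1 − r)
ln z₀ = (3.49651 − 0.83853×4.23411) / 0.16147 = -0.3338
z₀ = exp(-0.3338) = 0.7162 ft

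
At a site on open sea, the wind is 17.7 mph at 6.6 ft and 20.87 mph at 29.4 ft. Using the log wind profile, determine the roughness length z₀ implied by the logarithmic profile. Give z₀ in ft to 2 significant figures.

Log law: V(z) ∝ ln(z/z₀). With r = V₁/V₂ = 17.7/20.87 = 0.84811,
r · ln(z₂/z₀) = ln(z₁/z₀) ⇒ ln z₀ = (ln z₁ − r·ln z₂)/(1 − r)
ln z₀ = (1.88707 − 0.84811×3.38099) / 0.15189 = -6.4544
z₀ = exp(-6.4544) = 0.001574 ft

z₀ ≈ 0.0016 ft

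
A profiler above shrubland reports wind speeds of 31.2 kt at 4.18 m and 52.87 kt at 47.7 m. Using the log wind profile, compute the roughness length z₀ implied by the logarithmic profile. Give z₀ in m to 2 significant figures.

Log law: V(z) ∝ ln(z/z₀). With r = V₁/V₂ = 31.2/52.87 = 0.59013,
r · ln(z₂/z₀) = ln(z₁/z₀) ⇒ ln z₀ = (ln z₁ − r·ln z₂)/(1 − r)
ln z₀ = (1.43031 − 0.59013×3.86493) / 0.40987 = -2.0750
z₀ = exp(-2.0750) = 0.1256 m

z₀ ≈ 0.13 m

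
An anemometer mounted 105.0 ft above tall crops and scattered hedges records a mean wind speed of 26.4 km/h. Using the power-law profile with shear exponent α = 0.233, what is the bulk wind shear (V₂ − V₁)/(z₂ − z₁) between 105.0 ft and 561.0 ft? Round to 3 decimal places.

Power law: V₂ = V₁ · (z₂/z₁)^α = 26.4 × (5.3429)^0.233 = 39.0099 km/h
ΔV/Δz = (39.0099 − 26.4)/(561.0 − 105.0) = 12.6099/456.0000 = 0.02765 km/h/ft

0.028 km/h/ft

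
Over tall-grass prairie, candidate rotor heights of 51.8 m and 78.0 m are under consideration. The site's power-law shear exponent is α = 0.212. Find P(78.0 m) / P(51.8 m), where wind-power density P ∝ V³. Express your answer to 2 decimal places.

Speed ratio: V_B/V_A = (z_B/z_A)^α = (78.0/51.8)^0.212 = (1.5058)^0.212 = 1.09065
Power-density ratio: P_B/P_A = (V_B/V_A)³ = (1.09065)³ = 1.29735

1.30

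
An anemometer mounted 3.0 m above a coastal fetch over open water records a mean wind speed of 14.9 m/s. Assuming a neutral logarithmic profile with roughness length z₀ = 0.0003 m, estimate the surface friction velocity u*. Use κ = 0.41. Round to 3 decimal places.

Log law: V(z) = (u*/κ) · ln(z/z₀) ⇒ u* = κ · V / ln(z/z₀)
u* = 0.41 × 14.9 / ln(3.0/0.0003) = 0.41 × 14.9 / 9.2103
   = 6.1090 / 9.2103 = 0.6633 m/s

u* ≈ 0.663 m/s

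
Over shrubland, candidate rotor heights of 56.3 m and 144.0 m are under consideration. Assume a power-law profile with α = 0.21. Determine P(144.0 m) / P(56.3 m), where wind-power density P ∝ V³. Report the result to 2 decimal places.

Speed ratio: V_B/V_A = (z_B/z_A)^α = (144.0/56.3)^0.21 = (2.5577)^0.21 = 1.21801
Power-density ratio: P_B/P_A = (V_B/V_A)³ = (1.21801)³ = 1.80696

1.81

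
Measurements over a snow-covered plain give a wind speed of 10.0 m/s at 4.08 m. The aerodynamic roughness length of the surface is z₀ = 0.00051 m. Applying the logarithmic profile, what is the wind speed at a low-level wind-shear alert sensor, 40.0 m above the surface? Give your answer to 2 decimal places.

12.54 m/s

Log law: V(z) ∝ ln(z/z₀), so V₂/V₁ = ln(z₂/z₀) / ln(z₁/z₀).
ln(40.0/0.00051) = 11.2700, ln(4.08/0.00051) = 8.9872
V₂ = 10.0 × 11.2700/8.9872 = 10.0 × 1.2540 = 12.5400 m/s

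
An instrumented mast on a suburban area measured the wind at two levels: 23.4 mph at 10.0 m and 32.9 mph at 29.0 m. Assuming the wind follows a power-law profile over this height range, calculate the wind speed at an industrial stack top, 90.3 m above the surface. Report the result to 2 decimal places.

47.32 mph

First find α: α = ln(V₂/V₁)/ln(z₂/z₁) = ln(32.9/23.4)/ln(29.0/10.0) = 0.34074/1.06471 = 0.3200
Extrapolate from 29.0 m to 90.3 m: V₃ = 32.9 × (90.3/29.0)^0.3200 = 32.9 × 1.4384 = 47.3219 mph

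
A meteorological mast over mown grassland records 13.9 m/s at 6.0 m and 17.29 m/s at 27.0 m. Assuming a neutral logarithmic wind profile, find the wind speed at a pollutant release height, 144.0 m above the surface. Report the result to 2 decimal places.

Log law: V ∝ ln(z/z₀). From the pair, with r = V₁/V₂ = 0.80393,
ln z₀ = (ln z₁ − r·ln z₂)/(1 − r) = (1.7918 − 0.80393×3.2958)/0.19607 = -4.3754 → z₀ = 0.01258 m
V₃ = V₁ · ln(z₃/z₀)/ln(z₁/z₀) = 13.9 × 9.3452/6.1672 = 21.0629 m/s

21.06 m/s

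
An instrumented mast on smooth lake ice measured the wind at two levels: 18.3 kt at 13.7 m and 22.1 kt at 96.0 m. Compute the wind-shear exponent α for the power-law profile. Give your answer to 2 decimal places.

Power law: V₂/V₁ = (z₂/z₁)^α ⇒ α = ln(V₂/V₁) / ln(z₂/z₁)
α = ln(22.1/18.3) / ln(96.0/13.7) = ln(1.2077) / ln(7.0073)
  = 0.18868 / 1.94695 = 0.09691

α ≈ 0.10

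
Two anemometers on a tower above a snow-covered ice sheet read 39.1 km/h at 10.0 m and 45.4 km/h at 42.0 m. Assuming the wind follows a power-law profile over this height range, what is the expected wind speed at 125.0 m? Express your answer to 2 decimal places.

50.86 km/h

First find α: α = ln(V₂/V₁)/ln(z₂/z₁) = ln(45.4/39.1)/ln(42.0/10.0) = 0.14939/1.43508 = 0.1041
Extrapolate from 42.0 m to 125.0 m: V₃ = 45.4 × (125.0/42.0)^0.1041 = 45.4 × 1.1202 = 50.8584 km/h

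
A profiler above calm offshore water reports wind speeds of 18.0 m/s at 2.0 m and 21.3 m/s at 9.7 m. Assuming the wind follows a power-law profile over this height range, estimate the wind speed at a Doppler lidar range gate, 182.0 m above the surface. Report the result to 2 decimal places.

First find α: α = ln(V₂/V₁)/ln(z₂/z₁) = ln(21.3/18.0)/ln(9.7/2.0) = 0.16834/1.57898 = 0.1066
Extrapolate from 9.7 m to 182.0 m: V₃ = 21.3 × (182.0/9.7)^0.1066 = 21.3 × 1.3669 = 29.1156 m/s

29.12 m/s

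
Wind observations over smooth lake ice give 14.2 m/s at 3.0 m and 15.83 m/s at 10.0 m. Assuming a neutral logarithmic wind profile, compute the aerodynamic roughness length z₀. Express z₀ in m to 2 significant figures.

z₀ ≈ 0.000084 m

Log law: V(z) ∝ ln(z/z₀). With r = V₁/V₂ = 14.2/15.83 = 0.89703,
r · ln(z₂/z₀) = ln(z₁/z₀) ⇒ ln z₀ = (ln z₁ − r·ln z₂)/(1 − r)
ln z₀ = (1.09861 − 0.89703×2.30259) / 0.10297 = -9.3900
z₀ = exp(-9.3900) = 0.00008356 m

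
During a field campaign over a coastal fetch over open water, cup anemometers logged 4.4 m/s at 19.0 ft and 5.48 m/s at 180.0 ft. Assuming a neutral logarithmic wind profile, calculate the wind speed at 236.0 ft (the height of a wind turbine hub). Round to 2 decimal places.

Log law: V ∝ ln(z/z₀). From the pair, with r = V₁/V₂ = 0.80292,
ln z₀ = (ln z₁ − r·ln z₂)/(1 − r) = (2.9444 − 0.80292×5.1930)/0.19708 = -6.2162 → z₀ = 0.001997 ft
V₃ = V₁ · ln(z₃/z₀)/ln(z₁/z₀) = 4.4 × 11.6800/9.1606 = 5.6101 m/s

5.61 m/s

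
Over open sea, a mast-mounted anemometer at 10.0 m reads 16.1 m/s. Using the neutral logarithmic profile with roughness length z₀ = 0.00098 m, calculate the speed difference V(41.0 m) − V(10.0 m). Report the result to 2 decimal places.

2.46 m/s

Log law: V₂ = V₁ · ln(z₂/z₀)/ln(z₁/z₀) = 16.1 × 10.6415/9.2305 = 18.5611 m/s
ΔV = 18.5611 − 16.1 = 2.4611 m/s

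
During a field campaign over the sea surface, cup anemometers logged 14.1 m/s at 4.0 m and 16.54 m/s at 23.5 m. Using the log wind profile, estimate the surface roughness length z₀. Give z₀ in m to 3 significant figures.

z₀ ≈ 0.000144 m

Log law: V(z) ∝ ln(z/z₀). With r = V₁/V₂ = 14.1/16.54 = 0.85248,
r · ln(z₂/z₀) = ln(z₁/z₀) ⇒ ln z₀ = (ln z₁ − r·ln z₂)/(1 − r)
ln z₀ = (1.38629 − 0.85248×3.15700) / 0.14752 = -8.8461
z₀ = exp(-8.8461) = 0.0001439 m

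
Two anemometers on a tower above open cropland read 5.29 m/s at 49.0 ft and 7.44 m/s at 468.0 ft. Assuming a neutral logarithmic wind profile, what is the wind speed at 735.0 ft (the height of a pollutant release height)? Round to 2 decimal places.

Log law: V ∝ ln(z/z₀). From the pair, with r = V₁/V₂ = 0.71102,
ln z₀ = (ln z₁ − r·ln z₂)/(1 − r) = (3.8918 − 0.71102×6.1485)/0.28898 = -1.6606 → z₀ = 0.1900 ft
V₃ = V₁ · ln(z₃/z₀)/ln(z₁/z₀) = 5.29 × 8.2605/5.5524 = 7.8701 m/s

7.87 m/s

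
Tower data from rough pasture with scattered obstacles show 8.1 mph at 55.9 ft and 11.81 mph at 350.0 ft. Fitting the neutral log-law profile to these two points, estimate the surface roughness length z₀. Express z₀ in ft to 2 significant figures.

z₀ ≈ 1.0 ft

Log law: V(z) ∝ ln(z/z₀). With r = V₁/V₂ = 8.1/11.81 = 0.68586,
r · ln(z₂/z₀) = ln(z₁/z₀) ⇒ ln z₀ = (ln z₁ − r·ln z₂)/(1 − r)
ln z₀ = (4.02356 − 0.68586×5.85793) / 0.31414 = 0.0186
z₀ = exp(0.0186) = 1.019 ft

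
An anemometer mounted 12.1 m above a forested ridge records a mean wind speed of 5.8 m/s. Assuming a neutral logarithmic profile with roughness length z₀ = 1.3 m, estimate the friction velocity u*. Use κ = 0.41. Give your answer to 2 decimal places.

Log law: V(z) = (u*/κ) · ln(z/z₀) ⇒ u* = κ · V / ln(z/z₀)
u* = 0.41 × 5.8 / ln(12.1/1.3) = 0.41 × 5.8 / 2.2308
   = 2.3780 / 2.2308 = 1.0660 m/s

u* ≈ 1.07 m/s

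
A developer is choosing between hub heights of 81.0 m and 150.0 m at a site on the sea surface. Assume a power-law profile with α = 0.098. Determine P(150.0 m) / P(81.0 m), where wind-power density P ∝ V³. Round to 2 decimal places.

Speed ratio: V_B/V_A = (z_B/z_A)^α = (150.0/81.0)^0.098 = (1.8519)^0.098 = 1.06225
Power-density ratio: P_B/P_A = (V_B/V_A)³ = (1.06225)³ = 1.19861

1.20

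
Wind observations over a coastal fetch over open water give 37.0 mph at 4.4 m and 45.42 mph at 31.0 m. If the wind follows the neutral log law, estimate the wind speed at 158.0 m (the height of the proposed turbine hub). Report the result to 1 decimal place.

Log law: V ∝ ln(z/z₀). From the pair, with r = V₁/V₂ = 0.81462,
ln z₀ = (ln z₁ − r·ln z₂)/(1 − r) = (1.4816 − 0.81462×3.4340)/0.18538 = -7.0977 → z₀ = 0.0008270 m
V₃ = V₁ · ln(z₃/z₀)/ln(z₁/z₀) = 37.0 × 12.1603/8.5794 = 52.4437 mph

52.4 mph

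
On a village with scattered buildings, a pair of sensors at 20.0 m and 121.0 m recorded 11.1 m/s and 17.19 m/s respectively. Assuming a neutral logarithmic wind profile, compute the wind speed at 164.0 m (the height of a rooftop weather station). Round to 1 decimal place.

18.2 m/s

Log law: V ∝ ln(z/z₀). From the pair, with r = V₁/V₂ = 0.64572,
ln z₀ = (ln z₁ − r·ln z₂)/(1 − r) = (2.9957 − 0.64572×4.7958)/0.35428 = -0.2852 → z₀ = 0.7519 m
V₃ = V₁ · ln(z₃/z₀)/ln(z₁/z₀) = 11.1 × 5.3850/3.2809 = 18.2188 m/s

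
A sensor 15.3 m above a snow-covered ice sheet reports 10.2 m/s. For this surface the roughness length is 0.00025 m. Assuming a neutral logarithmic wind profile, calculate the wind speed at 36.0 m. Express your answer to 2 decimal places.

Log law: V(z) ∝ ln(z/z₀), so V₂/V₁ = ln(z₂/z₀) / ln(z₁/z₀).
ln(36.0/0.00025) = 11.8776, ln(15.3/0.00025) = 11.0219
V₂ = 10.2 × 11.8776/11.0219 = 10.2 × 1.0776 = 10.9919 m/s

10.99 m/s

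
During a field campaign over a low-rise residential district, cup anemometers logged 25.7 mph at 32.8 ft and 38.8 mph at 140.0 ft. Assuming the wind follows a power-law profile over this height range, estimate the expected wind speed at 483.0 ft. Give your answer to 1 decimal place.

55.1 mph

First find α: α = ln(V₂/V₁)/ln(z₂/z₁) = ln(38.8/25.7)/ln(140.0/32.8) = 0.41193/1.45121 = 0.2839
Extrapolate from 140.0 ft to 483.0 ft: V₃ = 38.8 × (483.0/140.0)^0.2839 = 38.8 × 1.4212 = 55.1433 mph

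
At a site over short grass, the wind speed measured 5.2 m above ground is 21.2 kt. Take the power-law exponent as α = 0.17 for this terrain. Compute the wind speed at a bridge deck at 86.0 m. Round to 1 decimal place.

34.2 kt

Power-law profile: V₂ = V₁ · (z₂/z₁)^α
V₂ = 21.2 × (86.0/5.2)^0.17 = 21.2 × (16.5385)^0.17
    = 21.2 × 1.6112 = 34.1570 kt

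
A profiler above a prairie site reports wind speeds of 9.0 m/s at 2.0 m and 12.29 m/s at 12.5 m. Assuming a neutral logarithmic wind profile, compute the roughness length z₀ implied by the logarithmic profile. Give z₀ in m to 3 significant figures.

Log law: V(z) ∝ ln(z/z₀). With r = V₁/V₂ = 9.0/12.29 = 0.73230,
r · ln(z₂/z₀) = ln(z₁/z₀) ⇒ ln z₀ = (ln z₁ − r·ln z₂)/(1 − r)
ln z₀ = (0.69315 − 0.73230×2.52573) / 0.26770 = -4.3200
z₀ = exp(-4.3200) = 0.01330 m

z₀ ≈ 0.0133 m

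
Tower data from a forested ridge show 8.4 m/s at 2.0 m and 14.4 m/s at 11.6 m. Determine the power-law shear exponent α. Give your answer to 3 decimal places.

α ≈ 0.307

Power law: V₂/V₁ = (z₂/z₁)^α ⇒ α = ln(V₂/V₁) / ln(z₂/z₁)
α = ln(14.4/8.4) / ln(11.6/2.0) = ln(1.7143) / ln(5.8000)
  = 0.53900 / 1.75786 = 0.30662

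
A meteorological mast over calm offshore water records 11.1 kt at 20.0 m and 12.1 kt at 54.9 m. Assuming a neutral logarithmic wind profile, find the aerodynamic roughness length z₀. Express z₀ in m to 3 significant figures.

z₀ ≈ 0.000271 m

Log law: V(z) ∝ ln(z/z₀). With r = V₁/V₂ = 11.1/12.1 = 0.91736,
r · ln(z₂/z₀) = ln(z₁/z₀) ⇒ ln z₀ = (ln z₁ − r·ln z₂)/(1 − r)
ln z₀ = (2.99573 − 0.91736×4.00551) / 0.08264 = -8.2128
z₀ = exp(-8.2128) = 0.0002712 m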